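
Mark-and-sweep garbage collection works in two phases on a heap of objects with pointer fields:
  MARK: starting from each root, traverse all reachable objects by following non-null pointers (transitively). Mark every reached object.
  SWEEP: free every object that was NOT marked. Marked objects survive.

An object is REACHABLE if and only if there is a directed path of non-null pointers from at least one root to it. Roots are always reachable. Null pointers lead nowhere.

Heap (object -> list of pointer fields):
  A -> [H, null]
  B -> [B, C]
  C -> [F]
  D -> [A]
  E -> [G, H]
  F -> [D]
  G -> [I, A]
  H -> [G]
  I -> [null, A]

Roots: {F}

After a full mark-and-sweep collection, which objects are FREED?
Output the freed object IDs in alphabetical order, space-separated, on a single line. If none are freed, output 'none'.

Answer: B C E

Derivation:
Roots: F
Mark F: refs=D, marked=F
Mark D: refs=A, marked=D F
Mark A: refs=H null, marked=A D F
Mark H: refs=G, marked=A D F H
Mark G: refs=I A, marked=A D F G H
Mark I: refs=null A, marked=A D F G H I
Unmarked (collected): B C E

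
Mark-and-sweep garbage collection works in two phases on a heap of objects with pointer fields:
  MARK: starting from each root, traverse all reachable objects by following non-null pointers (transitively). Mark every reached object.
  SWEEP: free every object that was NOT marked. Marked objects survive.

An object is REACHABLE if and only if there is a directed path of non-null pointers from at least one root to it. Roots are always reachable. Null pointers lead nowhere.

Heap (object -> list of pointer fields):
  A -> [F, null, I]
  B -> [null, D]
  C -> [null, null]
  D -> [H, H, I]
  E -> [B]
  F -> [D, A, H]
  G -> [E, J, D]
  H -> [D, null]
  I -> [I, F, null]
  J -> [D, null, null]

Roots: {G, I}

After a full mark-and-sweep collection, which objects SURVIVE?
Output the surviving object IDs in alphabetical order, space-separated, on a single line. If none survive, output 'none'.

Answer: A B D E F G H I J

Derivation:
Roots: G I
Mark G: refs=E J D, marked=G
Mark I: refs=I F null, marked=G I
Mark E: refs=B, marked=E G I
Mark J: refs=D null null, marked=E G I J
Mark D: refs=H H I, marked=D E G I J
Mark F: refs=D A H, marked=D E F G I J
Mark B: refs=null D, marked=B D E F G I J
Mark H: refs=D null, marked=B D E F G H I J
Mark A: refs=F null I, marked=A B D E F G H I J
Unmarked (collected): C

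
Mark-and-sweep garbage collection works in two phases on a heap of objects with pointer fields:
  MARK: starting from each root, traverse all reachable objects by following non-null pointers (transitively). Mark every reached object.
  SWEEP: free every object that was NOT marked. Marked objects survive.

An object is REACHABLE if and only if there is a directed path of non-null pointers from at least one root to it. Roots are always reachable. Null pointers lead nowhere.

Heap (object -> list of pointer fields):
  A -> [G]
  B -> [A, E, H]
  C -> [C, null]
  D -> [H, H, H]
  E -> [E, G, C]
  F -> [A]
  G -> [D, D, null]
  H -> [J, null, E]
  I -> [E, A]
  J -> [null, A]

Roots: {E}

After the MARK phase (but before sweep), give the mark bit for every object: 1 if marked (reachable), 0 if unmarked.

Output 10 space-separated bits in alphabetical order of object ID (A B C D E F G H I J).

Answer: 1 0 1 1 1 0 1 1 0 1

Derivation:
Roots: E
Mark E: refs=E G C, marked=E
Mark G: refs=D D null, marked=E G
Mark C: refs=C null, marked=C E G
Mark D: refs=H H H, marked=C D E G
Mark H: refs=J null E, marked=C D E G H
Mark J: refs=null A, marked=C D E G H J
Mark A: refs=G, marked=A C D E G H J
Unmarked (collected): B F I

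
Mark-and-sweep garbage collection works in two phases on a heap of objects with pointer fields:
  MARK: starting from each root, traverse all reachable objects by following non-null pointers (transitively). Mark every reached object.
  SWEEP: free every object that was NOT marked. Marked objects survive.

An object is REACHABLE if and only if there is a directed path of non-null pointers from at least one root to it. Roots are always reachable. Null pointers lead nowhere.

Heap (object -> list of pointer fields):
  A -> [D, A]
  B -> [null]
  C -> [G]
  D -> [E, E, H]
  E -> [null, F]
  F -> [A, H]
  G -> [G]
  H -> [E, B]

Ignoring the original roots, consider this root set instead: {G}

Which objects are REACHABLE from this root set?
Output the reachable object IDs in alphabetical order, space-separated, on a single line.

Answer: G

Derivation:
Roots: G
Mark G: refs=G, marked=G
Unmarked (collected): A B C D E F H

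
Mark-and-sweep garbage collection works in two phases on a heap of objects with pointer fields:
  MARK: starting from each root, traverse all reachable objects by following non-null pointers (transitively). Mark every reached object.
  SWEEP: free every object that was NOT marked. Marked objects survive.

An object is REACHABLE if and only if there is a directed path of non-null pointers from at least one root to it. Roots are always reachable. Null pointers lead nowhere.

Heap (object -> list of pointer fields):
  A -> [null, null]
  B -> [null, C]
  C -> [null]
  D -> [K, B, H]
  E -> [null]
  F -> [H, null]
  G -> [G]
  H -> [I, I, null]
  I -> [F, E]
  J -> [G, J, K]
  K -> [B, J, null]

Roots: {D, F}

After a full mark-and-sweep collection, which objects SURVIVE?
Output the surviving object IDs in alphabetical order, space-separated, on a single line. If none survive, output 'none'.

Roots: D F
Mark D: refs=K B H, marked=D
Mark F: refs=H null, marked=D F
Mark K: refs=B J null, marked=D F K
Mark B: refs=null C, marked=B D F K
Mark H: refs=I I null, marked=B D F H K
Mark J: refs=G J K, marked=B D F H J K
Mark C: refs=null, marked=B C D F H J K
Mark I: refs=F E, marked=B C D F H I J K
Mark G: refs=G, marked=B C D F G H I J K
Mark E: refs=null, marked=B C D E F G H I J K
Unmarked (collected): A

Answer: B C D E F G H I J K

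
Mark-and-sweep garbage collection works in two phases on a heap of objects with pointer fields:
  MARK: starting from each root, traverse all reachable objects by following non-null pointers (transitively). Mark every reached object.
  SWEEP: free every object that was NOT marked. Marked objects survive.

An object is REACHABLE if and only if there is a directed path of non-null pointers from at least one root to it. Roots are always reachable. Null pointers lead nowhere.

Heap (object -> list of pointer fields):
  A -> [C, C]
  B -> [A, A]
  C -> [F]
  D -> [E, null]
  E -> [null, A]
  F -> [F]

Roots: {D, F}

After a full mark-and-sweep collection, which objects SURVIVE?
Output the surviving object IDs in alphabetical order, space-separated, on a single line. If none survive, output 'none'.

Answer: A C D E F

Derivation:
Roots: D F
Mark D: refs=E null, marked=D
Mark F: refs=F, marked=D F
Mark E: refs=null A, marked=D E F
Mark A: refs=C C, marked=A D E F
Mark C: refs=F, marked=A C D E F
Unmarked (collected): B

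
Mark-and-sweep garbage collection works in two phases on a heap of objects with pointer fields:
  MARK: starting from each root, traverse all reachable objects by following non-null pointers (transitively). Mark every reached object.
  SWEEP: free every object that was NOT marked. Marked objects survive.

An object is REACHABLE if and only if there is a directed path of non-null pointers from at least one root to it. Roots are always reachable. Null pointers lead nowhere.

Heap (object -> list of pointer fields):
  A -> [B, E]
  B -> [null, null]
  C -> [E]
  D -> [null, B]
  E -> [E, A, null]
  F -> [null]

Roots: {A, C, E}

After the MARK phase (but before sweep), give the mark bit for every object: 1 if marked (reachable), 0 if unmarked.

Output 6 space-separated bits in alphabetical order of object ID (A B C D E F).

Answer: 1 1 1 0 1 0

Derivation:
Roots: A C E
Mark A: refs=B E, marked=A
Mark C: refs=E, marked=A C
Mark E: refs=E A null, marked=A C E
Mark B: refs=null null, marked=A B C E
Unmarked (collected): D F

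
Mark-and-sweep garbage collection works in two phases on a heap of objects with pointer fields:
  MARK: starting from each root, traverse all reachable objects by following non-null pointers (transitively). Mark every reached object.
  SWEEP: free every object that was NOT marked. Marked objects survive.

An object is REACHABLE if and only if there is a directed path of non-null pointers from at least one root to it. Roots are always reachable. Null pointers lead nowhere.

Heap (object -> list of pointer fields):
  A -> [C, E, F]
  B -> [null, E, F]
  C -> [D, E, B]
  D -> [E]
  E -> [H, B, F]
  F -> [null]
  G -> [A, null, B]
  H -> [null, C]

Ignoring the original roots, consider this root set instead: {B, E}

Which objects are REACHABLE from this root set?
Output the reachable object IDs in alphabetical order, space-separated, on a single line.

Answer: B C D E F H

Derivation:
Roots: B E
Mark B: refs=null E F, marked=B
Mark E: refs=H B F, marked=B E
Mark F: refs=null, marked=B E F
Mark H: refs=null C, marked=B E F H
Mark C: refs=D E B, marked=B C E F H
Mark D: refs=E, marked=B C D E F H
Unmarked (collected): A G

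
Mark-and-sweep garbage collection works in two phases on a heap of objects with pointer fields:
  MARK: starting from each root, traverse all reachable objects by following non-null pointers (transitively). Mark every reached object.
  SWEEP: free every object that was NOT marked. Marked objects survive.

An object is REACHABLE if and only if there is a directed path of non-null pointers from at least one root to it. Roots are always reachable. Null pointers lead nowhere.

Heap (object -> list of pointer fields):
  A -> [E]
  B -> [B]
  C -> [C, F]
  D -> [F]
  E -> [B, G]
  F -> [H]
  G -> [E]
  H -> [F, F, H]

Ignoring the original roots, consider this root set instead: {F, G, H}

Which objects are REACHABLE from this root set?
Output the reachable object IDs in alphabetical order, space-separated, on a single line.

Answer: B E F G H

Derivation:
Roots: F G H
Mark F: refs=H, marked=F
Mark G: refs=E, marked=F G
Mark H: refs=F F H, marked=F G H
Mark E: refs=B G, marked=E F G H
Mark B: refs=B, marked=B E F G H
Unmarked (collected): A C D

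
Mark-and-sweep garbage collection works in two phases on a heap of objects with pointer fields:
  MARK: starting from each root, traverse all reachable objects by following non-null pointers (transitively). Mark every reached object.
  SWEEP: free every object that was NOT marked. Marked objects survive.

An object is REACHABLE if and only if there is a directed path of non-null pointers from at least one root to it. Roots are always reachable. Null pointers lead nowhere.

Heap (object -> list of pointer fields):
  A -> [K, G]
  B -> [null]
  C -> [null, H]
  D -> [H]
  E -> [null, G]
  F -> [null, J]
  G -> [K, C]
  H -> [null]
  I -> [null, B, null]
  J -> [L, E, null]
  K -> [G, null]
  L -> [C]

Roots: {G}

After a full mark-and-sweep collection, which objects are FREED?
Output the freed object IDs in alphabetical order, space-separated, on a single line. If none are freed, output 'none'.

Roots: G
Mark G: refs=K C, marked=G
Mark K: refs=G null, marked=G K
Mark C: refs=null H, marked=C G K
Mark H: refs=null, marked=C G H K
Unmarked (collected): A B D E F I J L

Answer: A B D E F I J L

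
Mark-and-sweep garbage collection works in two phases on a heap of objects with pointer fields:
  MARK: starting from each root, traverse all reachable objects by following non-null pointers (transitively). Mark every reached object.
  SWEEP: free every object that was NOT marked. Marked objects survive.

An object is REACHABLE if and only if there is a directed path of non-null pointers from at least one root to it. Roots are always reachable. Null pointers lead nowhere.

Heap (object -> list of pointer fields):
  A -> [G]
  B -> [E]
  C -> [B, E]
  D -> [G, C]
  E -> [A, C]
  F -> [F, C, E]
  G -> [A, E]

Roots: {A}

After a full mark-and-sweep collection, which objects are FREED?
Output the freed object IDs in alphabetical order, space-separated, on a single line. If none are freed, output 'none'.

Answer: D F

Derivation:
Roots: A
Mark A: refs=G, marked=A
Mark G: refs=A E, marked=A G
Mark E: refs=A C, marked=A E G
Mark C: refs=B E, marked=A C E G
Mark B: refs=E, marked=A B C E G
Unmarked (collected): D F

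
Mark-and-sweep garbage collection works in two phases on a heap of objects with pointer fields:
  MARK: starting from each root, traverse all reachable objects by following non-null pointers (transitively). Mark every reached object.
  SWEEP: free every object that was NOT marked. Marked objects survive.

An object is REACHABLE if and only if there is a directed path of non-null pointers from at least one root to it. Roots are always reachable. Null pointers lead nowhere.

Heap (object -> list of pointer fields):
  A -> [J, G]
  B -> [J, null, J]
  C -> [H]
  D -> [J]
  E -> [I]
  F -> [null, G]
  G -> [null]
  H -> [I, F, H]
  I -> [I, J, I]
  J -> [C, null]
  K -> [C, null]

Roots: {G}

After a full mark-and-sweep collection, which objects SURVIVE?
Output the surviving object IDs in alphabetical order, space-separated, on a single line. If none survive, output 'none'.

Answer: G

Derivation:
Roots: G
Mark G: refs=null, marked=G
Unmarked (collected): A B C D E F H I J K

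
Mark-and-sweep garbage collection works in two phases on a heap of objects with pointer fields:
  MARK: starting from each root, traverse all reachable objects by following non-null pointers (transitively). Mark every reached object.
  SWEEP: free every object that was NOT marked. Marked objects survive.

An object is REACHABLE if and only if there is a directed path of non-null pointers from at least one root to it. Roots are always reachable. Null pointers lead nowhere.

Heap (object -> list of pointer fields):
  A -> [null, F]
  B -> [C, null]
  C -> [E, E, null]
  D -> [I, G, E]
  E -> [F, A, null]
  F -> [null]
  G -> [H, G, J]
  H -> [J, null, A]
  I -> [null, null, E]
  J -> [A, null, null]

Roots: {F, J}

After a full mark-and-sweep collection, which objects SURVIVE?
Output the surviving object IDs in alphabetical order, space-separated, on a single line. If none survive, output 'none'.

Answer: A F J

Derivation:
Roots: F J
Mark F: refs=null, marked=F
Mark J: refs=A null null, marked=F J
Mark A: refs=null F, marked=A F J
Unmarked (collected): B C D E G H I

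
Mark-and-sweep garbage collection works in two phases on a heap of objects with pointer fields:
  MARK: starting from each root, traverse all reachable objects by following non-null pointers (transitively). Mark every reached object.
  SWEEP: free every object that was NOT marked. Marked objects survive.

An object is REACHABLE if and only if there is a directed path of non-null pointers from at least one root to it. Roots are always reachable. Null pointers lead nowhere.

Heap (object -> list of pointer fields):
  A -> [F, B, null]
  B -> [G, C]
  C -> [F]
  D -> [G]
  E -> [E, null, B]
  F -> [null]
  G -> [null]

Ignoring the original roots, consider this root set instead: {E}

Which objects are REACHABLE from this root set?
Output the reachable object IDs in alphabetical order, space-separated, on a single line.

Roots: E
Mark E: refs=E null B, marked=E
Mark B: refs=G C, marked=B E
Mark G: refs=null, marked=B E G
Mark C: refs=F, marked=B C E G
Mark F: refs=null, marked=B C E F G
Unmarked (collected): A D

Answer: B C E F G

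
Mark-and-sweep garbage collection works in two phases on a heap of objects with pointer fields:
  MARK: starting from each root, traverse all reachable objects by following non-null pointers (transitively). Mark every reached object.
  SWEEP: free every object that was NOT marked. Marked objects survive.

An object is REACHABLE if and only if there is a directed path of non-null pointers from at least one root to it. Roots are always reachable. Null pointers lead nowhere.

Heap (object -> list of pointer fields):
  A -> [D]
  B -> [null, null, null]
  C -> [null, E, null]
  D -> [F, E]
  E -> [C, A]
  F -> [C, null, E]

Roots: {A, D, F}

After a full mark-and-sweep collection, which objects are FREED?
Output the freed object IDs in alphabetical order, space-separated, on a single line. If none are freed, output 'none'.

Roots: A D F
Mark A: refs=D, marked=A
Mark D: refs=F E, marked=A D
Mark F: refs=C null E, marked=A D F
Mark E: refs=C A, marked=A D E F
Mark C: refs=null E null, marked=A C D E F
Unmarked (collected): B

Answer: B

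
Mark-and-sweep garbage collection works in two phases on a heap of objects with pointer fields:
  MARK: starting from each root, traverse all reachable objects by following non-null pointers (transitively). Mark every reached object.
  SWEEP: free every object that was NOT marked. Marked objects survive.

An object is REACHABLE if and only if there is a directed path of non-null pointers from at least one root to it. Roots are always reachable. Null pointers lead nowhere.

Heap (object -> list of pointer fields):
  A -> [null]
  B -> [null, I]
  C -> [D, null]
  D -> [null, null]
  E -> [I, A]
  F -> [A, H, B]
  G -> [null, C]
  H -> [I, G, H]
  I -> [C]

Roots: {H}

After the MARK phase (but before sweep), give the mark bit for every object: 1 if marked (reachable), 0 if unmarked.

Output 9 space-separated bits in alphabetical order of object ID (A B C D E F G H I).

Answer: 0 0 1 1 0 0 1 1 1

Derivation:
Roots: H
Mark H: refs=I G H, marked=H
Mark I: refs=C, marked=H I
Mark G: refs=null C, marked=G H I
Mark C: refs=D null, marked=C G H I
Mark D: refs=null null, marked=C D G H I
Unmarked (collected): A B E F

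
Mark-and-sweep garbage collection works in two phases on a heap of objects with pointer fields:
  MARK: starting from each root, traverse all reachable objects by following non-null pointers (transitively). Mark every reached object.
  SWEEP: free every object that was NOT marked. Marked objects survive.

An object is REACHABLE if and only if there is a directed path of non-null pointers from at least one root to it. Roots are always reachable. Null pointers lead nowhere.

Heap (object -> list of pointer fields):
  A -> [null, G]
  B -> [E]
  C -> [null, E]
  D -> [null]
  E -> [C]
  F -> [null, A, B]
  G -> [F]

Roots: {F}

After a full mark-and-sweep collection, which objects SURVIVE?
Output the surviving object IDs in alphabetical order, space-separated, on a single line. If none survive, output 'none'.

Roots: F
Mark F: refs=null A B, marked=F
Mark A: refs=null G, marked=A F
Mark B: refs=E, marked=A B F
Mark G: refs=F, marked=A B F G
Mark E: refs=C, marked=A B E F G
Mark C: refs=null E, marked=A B C E F G
Unmarked (collected): D

Answer: A B C E F G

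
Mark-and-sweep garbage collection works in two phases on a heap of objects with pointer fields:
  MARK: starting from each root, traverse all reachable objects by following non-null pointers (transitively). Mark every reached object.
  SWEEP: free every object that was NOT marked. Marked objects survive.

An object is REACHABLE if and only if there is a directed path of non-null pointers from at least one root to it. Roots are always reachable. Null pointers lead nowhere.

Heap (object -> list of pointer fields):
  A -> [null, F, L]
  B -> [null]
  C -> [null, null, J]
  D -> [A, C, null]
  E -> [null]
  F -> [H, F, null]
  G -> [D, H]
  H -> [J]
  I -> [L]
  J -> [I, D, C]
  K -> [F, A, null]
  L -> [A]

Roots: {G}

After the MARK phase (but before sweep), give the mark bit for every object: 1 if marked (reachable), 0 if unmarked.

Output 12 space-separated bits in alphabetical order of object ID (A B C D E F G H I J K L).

Roots: G
Mark G: refs=D H, marked=G
Mark D: refs=A C null, marked=D G
Mark H: refs=J, marked=D G H
Mark A: refs=null F L, marked=A D G H
Mark C: refs=null null J, marked=A C D G H
Mark J: refs=I D C, marked=A C D G H J
Mark F: refs=H F null, marked=A C D F G H J
Mark L: refs=A, marked=A C D F G H J L
Mark I: refs=L, marked=A C D F G H I J L
Unmarked (collected): B E K

Answer: 1 0 1 1 0 1 1 1 1 1 0 1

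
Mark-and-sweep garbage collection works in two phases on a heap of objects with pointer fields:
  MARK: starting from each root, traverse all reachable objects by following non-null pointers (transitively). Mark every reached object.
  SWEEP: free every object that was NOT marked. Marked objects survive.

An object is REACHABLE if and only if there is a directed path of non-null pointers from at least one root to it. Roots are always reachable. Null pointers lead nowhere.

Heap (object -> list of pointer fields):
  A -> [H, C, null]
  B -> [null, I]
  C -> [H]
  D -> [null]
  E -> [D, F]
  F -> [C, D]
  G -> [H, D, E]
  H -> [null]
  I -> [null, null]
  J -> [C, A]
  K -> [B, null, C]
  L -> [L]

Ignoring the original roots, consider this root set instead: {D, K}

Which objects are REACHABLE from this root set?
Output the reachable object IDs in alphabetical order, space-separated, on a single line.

Roots: D K
Mark D: refs=null, marked=D
Mark K: refs=B null C, marked=D K
Mark B: refs=null I, marked=B D K
Mark C: refs=H, marked=B C D K
Mark I: refs=null null, marked=B C D I K
Mark H: refs=null, marked=B C D H I K
Unmarked (collected): A E F G J L

Answer: B C D H I K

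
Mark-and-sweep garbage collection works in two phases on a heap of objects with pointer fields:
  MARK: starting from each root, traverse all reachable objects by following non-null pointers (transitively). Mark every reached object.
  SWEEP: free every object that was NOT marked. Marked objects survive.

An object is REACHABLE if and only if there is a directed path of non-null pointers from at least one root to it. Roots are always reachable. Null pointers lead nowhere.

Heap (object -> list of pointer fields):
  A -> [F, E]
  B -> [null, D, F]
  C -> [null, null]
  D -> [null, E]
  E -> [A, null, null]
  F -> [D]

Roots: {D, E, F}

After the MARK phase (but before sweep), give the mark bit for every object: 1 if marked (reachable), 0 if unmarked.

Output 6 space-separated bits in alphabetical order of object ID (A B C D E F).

Answer: 1 0 0 1 1 1

Derivation:
Roots: D E F
Mark D: refs=null E, marked=D
Mark E: refs=A null null, marked=D E
Mark F: refs=D, marked=D E F
Mark A: refs=F E, marked=A D E F
Unmarked (collected): B C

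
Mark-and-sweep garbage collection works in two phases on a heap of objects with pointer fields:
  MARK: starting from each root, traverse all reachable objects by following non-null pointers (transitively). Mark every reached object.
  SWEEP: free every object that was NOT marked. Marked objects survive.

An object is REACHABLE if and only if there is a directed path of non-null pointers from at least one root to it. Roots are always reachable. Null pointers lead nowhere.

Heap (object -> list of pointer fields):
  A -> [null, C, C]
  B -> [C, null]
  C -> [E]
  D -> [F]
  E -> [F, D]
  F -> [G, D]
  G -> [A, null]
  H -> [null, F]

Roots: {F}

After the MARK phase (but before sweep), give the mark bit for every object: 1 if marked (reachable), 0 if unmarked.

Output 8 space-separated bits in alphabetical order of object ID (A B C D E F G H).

Answer: 1 0 1 1 1 1 1 0

Derivation:
Roots: F
Mark F: refs=G D, marked=F
Mark G: refs=A null, marked=F G
Mark D: refs=F, marked=D F G
Mark A: refs=null C C, marked=A D F G
Mark C: refs=E, marked=A C D F G
Mark E: refs=F D, marked=A C D E F G
Unmarked (collected): B H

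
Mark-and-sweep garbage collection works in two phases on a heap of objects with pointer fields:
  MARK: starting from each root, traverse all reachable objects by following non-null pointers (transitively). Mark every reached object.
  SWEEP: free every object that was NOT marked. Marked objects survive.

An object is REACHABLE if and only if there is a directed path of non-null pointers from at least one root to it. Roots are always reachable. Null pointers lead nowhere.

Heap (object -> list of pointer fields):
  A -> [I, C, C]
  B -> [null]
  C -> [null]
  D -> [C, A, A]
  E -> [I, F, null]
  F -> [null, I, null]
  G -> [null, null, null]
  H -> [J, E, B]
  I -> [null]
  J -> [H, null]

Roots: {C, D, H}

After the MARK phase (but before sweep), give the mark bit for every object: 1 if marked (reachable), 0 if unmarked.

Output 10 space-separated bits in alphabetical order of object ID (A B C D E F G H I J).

Answer: 1 1 1 1 1 1 0 1 1 1

Derivation:
Roots: C D H
Mark C: refs=null, marked=C
Mark D: refs=C A A, marked=C D
Mark H: refs=J E B, marked=C D H
Mark A: refs=I C C, marked=A C D H
Mark J: refs=H null, marked=A C D H J
Mark E: refs=I F null, marked=A C D E H J
Mark B: refs=null, marked=A B C D E H J
Mark I: refs=null, marked=A B C D E H I J
Mark F: refs=null I null, marked=A B C D E F H I J
Unmarked (collected): G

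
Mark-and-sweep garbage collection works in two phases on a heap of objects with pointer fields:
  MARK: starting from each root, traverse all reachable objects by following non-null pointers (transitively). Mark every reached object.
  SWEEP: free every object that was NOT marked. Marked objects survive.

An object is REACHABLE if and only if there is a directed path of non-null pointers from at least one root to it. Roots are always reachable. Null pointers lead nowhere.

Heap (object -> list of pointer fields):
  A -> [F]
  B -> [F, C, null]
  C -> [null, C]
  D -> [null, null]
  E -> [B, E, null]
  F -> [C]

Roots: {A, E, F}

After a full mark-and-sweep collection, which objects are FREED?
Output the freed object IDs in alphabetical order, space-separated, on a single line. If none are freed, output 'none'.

Answer: D

Derivation:
Roots: A E F
Mark A: refs=F, marked=A
Mark E: refs=B E null, marked=A E
Mark F: refs=C, marked=A E F
Mark B: refs=F C null, marked=A B E F
Mark C: refs=null C, marked=A B C E F
Unmarked (collected): D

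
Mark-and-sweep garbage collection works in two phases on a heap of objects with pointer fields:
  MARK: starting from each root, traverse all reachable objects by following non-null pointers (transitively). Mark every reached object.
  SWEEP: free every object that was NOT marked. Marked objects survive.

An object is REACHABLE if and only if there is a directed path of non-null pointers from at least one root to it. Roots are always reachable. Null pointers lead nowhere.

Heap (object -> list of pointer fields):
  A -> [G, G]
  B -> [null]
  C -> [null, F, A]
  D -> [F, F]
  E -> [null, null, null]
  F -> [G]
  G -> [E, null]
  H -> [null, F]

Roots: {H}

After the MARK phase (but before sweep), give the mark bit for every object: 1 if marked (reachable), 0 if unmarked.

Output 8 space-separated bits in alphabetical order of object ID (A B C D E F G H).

Roots: H
Mark H: refs=null F, marked=H
Mark F: refs=G, marked=F H
Mark G: refs=E null, marked=F G H
Mark E: refs=null null null, marked=E F G H
Unmarked (collected): A B C D

Answer: 0 0 0 0 1 1 1 1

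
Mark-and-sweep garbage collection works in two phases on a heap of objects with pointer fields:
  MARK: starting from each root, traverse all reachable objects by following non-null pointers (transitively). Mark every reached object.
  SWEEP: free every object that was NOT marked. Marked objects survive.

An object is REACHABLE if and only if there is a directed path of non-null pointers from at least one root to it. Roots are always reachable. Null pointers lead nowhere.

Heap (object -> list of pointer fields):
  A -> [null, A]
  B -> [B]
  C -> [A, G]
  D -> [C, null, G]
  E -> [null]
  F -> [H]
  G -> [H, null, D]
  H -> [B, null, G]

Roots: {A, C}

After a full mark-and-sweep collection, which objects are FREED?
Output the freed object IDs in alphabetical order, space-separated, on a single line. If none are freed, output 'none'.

Roots: A C
Mark A: refs=null A, marked=A
Mark C: refs=A G, marked=A C
Mark G: refs=H null D, marked=A C G
Mark H: refs=B null G, marked=A C G H
Mark D: refs=C null G, marked=A C D G H
Mark B: refs=B, marked=A B C D G H
Unmarked (collected): E F

Answer: E F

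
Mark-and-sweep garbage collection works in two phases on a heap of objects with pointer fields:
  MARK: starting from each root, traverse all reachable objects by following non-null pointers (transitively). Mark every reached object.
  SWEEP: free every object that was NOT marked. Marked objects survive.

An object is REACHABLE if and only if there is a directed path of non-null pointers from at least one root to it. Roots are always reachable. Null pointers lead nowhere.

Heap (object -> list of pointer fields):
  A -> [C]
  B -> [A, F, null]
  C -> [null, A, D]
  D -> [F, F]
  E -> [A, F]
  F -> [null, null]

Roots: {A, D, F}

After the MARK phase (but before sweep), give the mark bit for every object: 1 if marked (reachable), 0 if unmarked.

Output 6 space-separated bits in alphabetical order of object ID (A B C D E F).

Roots: A D F
Mark A: refs=C, marked=A
Mark D: refs=F F, marked=A D
Mark F: refs=null null, marked=A D F
Mark C: refs=null A D, marked=A C D F
Unmarked (collected): B E

Answer: 1 0 1 1 0 1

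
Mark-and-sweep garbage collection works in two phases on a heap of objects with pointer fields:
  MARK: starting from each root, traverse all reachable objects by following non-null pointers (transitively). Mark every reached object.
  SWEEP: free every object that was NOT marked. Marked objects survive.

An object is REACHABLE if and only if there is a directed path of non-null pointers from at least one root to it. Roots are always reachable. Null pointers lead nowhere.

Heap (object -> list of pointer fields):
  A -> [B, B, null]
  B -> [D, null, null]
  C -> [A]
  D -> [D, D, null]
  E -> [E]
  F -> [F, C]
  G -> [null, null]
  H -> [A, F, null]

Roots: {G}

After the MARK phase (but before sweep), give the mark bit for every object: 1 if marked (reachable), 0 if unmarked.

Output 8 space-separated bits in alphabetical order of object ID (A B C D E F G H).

Answer: 0 0 0 0 0 0 1 0

Derivation:
Roots: G
Mark G: refs=null null, marked=G
Unmarked (collected): A B C D E F H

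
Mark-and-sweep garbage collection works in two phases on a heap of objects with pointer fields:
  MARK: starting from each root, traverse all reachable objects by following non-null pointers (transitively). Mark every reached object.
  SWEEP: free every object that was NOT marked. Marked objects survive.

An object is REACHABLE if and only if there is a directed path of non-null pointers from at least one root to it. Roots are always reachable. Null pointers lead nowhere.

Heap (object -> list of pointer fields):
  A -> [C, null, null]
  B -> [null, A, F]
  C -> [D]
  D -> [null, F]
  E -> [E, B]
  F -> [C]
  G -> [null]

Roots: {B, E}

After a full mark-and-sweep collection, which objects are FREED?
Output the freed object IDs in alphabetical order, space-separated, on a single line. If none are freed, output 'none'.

Roots: B E
Mark B: refs=null A F, marked=B
Mark E: refs=E B, marked=B E
Mark A: refs=C null null, marked=A B E
Mark F: refs=C, marked=A B E F
Mark C: refs=D, marked=A B C E F
Mark D: refs=null F, marked=A B C D E F
Unmarked (collected): G

Answer: G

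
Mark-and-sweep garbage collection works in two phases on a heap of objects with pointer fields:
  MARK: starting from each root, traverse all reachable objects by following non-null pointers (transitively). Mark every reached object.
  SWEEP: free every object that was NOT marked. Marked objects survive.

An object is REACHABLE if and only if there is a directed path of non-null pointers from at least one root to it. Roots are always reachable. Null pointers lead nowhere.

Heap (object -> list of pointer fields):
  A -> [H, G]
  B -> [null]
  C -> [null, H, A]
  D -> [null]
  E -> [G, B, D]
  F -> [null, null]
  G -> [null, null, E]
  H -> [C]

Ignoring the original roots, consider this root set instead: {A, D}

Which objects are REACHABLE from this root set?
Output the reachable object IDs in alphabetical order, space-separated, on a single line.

Roots: A D
Mark A: refs=H G, marked=A
Mark D: refs=null, marked=A D
Mark H: refs=C, marked=A D H
Mark G: refs=null null E, marked=A D G H
Mark C: refs=null H A, marked=A C D G H
Mark E: refs=G B D, marked=A C D E G H
Mark B: refs=null, marked=A B C D E G H
Unmarked (collected): F

Answer: A B C D E G H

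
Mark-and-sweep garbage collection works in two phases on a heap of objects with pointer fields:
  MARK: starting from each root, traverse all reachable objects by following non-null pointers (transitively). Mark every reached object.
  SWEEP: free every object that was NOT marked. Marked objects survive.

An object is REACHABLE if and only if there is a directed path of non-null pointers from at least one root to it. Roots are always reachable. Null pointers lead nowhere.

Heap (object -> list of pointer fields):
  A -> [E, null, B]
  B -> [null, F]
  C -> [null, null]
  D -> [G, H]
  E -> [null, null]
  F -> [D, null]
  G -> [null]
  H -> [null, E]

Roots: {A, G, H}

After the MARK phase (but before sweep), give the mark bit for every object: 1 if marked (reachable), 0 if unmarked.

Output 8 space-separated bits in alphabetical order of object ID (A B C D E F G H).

Answer: 1 1 0 1 1 1 1 1

Derivation:
Roots: A G H
Mark A: refs=E null B, marked=A
Mark G: refs=null, marked=A G
Mark H: refs=null E, marked=A G H
Mark E: refs=null null, marked=A E G H
Mark B: refs=null F, marked=A B E G H
Mark F: refs=D null, marked=A B E F G H
Mark D: refs=G H, marked=A B D E F G H
Unmarked (collected): C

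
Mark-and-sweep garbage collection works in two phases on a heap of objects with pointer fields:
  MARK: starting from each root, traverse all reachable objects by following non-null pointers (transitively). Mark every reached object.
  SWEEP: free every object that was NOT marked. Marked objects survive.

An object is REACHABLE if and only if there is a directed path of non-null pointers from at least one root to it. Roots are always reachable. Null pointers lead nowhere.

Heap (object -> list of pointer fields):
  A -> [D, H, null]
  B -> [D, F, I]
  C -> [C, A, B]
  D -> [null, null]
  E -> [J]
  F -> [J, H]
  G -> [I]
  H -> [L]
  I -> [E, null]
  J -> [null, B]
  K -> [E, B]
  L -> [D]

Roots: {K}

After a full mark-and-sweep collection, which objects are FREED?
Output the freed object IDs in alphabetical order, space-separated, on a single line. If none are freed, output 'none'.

Roots: K
Mark K: refs=E B, marked=K
Mark E: refs=J, marked=E K
Mark B: refs=D F I, marked=B E K
Mark J: refs=null B, marked=B E J K
Mark D: refs=null null, marked=B D E J K
Mark F: refs=J H, marked=B D E F J K
Mark I: refs=E null, marked=B D E F I J K
Mark H: refs=L, marked=B D E F H I J K
Mark L: refs=D, marked=B D E F H I J K L
Unmarked (collected): A C G

Answer: A C G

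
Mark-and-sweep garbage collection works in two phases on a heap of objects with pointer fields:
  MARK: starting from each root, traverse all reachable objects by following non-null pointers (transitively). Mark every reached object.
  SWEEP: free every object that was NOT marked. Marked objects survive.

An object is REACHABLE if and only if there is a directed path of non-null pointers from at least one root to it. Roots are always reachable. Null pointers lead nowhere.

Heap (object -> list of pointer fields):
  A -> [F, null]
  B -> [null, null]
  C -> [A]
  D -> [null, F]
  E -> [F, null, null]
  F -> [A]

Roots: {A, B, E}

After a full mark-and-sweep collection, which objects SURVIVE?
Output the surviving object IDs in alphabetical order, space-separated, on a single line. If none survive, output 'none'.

Roots: A B E
Mark A: refs=F null, marked=A
Mark B: refs=null null, marked=A B
Mark E: refs=F null null, marked=A B E
Mark F: refs=A, marked=A B E F
Unmarked (collected): C D

Answer: A B E F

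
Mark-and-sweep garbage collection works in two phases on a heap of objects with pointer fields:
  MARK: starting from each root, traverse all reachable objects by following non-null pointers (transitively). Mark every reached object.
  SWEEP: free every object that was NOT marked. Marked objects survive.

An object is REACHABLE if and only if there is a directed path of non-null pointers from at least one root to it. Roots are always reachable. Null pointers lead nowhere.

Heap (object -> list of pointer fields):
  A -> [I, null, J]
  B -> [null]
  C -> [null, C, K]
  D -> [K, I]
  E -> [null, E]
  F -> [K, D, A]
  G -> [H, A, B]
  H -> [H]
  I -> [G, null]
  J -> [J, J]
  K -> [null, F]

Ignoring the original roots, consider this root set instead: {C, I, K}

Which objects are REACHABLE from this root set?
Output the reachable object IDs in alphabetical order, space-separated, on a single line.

Answer: A B C D F G H I J K

Derivation:
Roots: C I K
Mark C: refs=null C K, marked=C
Mark I: refs=G null, marked=C I
Mark K: refs=null F, marked=C I K
Mark G: refs=H A B, marked=C G I K
Mark F: refs=K D A, marked=C F G I K
Mark H: refs=H, marked=C F G H I K
Mark A: refs=I null J, marked=A C F G H I K
Mark B: refs=null, marked=A B C F G H I K
Mark D: refs=K I, marked=A B C D F G H I K
Mark J: refs=J J, marked=A B C D F G H I J K
Unmarked (collected): E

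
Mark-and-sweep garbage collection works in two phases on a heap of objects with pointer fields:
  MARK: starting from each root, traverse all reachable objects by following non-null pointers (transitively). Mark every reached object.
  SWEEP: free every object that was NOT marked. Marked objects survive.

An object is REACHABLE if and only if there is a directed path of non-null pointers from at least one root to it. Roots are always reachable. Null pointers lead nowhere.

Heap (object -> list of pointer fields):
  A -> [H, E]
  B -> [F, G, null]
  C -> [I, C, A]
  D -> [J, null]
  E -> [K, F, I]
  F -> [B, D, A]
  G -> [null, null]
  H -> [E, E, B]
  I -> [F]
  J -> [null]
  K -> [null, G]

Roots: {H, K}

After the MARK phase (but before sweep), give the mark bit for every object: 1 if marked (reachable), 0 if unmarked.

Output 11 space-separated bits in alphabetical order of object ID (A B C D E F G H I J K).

Answer: 1 1 0 1 1 1 1 1 1 1 1

Derivation:
Roots: H K
Mark H: refs=E E B, marked=H
Mark K: refs=null G, marked=H K
Mark E: refs=K F I, marked=E H K
Mark B: refs=F G null, marked=B E H K
Mark G: refs=null null, marked=B E G H K
Mark F: refs=B D A, marked=B E F G H K
Mark I: refs=F, marked=B E F G H I K
Mark D: refs=J null, marked=B D E F G H I K
Mark A: refs=H E, marked=A B D E F G H I K
Mark J: refs=null, marked=A B D E F G H I J K
Unmarked (collected): C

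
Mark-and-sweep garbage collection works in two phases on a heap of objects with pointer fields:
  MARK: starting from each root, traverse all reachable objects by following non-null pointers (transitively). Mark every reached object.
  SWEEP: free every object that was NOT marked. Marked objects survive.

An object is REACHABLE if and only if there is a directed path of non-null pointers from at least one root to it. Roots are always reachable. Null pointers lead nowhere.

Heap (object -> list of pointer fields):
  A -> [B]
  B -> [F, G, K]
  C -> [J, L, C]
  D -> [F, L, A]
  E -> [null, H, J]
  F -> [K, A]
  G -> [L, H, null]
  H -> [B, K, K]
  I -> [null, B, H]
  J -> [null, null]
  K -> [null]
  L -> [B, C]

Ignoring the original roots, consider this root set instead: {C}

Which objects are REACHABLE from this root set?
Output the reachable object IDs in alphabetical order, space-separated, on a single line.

Answer: A B C F G H J K L

Derivation:
Roots: C
Mark C: refs=J L C, marked=C
Mark J: refs=null null, marked=C J
Mark L: refs=B C, marked=C J L
Mark B: refs=F G K, marked=B C J L
Mark F: refs=K A, marked=B C F J L
Mark G: refs=L H null, marked=B C F G J L
Mark K: refs=null, marked=B C F G J K L
Mark A: refs=B, marked=A B C F G J K L
Mark H: refs=B K K, marked=A B C F G H J K L
Unmarked (collected): D E I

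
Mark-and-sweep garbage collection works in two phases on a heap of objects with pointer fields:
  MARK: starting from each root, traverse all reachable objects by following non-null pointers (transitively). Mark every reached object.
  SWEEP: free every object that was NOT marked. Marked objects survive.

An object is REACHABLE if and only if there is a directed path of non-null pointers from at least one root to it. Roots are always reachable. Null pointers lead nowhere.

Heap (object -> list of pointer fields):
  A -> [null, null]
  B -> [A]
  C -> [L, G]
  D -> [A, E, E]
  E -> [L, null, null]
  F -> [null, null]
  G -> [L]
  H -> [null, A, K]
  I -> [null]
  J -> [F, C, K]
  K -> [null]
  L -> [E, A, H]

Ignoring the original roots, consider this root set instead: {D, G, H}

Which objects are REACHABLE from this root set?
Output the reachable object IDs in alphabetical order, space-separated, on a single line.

Answer: A D E G H K L

Derivation:
Roots: D G H
Mark D: refs=A E E, marked=D
Mark G: refs=L, marked=D G
Mark H: refs=null A K, marked=D G H
Mark A: refs=null null, marked=A D G H
Mark E: refs=L null null, marked=A D E G H
Mark L: refs=E A H, marked=A D E G H L
Mark K: refs=null, marked=A D E G H K L
Unmarked (collected): B C F I J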